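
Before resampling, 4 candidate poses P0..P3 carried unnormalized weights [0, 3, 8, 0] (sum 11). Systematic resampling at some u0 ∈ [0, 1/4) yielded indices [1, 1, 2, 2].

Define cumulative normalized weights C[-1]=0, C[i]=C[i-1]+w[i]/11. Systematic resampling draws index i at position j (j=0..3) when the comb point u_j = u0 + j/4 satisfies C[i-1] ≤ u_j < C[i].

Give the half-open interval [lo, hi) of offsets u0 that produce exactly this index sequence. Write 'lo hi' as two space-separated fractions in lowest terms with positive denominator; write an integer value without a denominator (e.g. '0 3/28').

C = [0, 3/11, 1, 1]
j=0 picked index 1: u0 ∈ [0, 3/11)
j=1 picked index 1: u0 ∈ [-1/4, 1/44)
j=2 picked index 2: u0 ∈ [-5/22, 1/2)
j=3 picked index 2: u0 ∈ [-21/44, 1/4)
intersection: [0, 1/44)

0 1/44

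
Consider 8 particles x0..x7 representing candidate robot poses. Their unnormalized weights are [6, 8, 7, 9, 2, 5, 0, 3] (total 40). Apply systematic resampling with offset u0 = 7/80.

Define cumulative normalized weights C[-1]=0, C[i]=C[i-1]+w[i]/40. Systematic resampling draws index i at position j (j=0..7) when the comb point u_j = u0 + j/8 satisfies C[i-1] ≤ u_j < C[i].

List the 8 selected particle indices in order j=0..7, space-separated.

C = [3/20, 7/20, 21/40, 3/4, 4/5, 37/40, 37/40, 1]
j=0: u_0=7/80 ∈ [0, 3/20) → index 0
j=1: u_1=17/80 ∈ [3/20, 7/20) → index 1
j=2: u_2=27/80 ∈ [3/20, 7/20) → index 1
j=3: u_3=37/80 ∈ [7/20, 21/40) → index 2
j=4: u_4=47/80 ∈ [21/40, 3/4) → index 3
j=5: u_5=57/80 ∈ [21/40, 3/4) → index 3
j=6: u_6=67/80 ∈ [4/5, 37/40) → index 5
j=7: u_7=77/80 ∈ [37/40, 1) → index 7

0 1 1 2 3 3 5 7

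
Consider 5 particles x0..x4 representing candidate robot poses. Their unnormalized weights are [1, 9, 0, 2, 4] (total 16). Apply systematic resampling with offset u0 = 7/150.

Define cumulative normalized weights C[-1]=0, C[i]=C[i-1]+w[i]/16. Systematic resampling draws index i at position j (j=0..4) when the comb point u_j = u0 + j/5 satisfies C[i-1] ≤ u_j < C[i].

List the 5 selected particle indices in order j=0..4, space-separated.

0 1 1 3 4

C = [1/16, 5/8, 5/8, 3/4, 1]
j=0: u_0=7/150 ∈ [0, 1/16) → index 0
j=1: u_1=37/150 ∈ [1/16, 5/8) → index 1
j=2: u_2=67/150 ∈ [1/16, 5/8) → index 1
j=3: u_3=97/150 ∈ [5/8, 3/4) → index 3
j=4: u_4=127/150 ∈ [3/4, 1) → index 4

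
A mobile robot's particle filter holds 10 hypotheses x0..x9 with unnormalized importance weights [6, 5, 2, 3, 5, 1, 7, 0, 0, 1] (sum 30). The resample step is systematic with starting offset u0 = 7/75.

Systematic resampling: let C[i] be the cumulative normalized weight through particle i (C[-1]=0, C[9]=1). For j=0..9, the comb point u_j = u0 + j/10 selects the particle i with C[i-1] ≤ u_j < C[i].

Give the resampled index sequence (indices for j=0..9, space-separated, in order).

0 0 1 2 3 4 4 6 6 9

C = [1/5, 11/30, 13/30, 8/15, 7/10, 11/15, 29/30, 29/30, 29/30, 1]
j=0: u_0=7/75 ∈ [0, 1/5) → index 0
j=1: u_1=29/150 ∈ [0, 1/5) → index 0
j=2: u_2=22/75 ∈ [1/5, 11/30) → index 1
j=3: u_3=59/150 ∈ [11/30, 13/30) → index 2
j=4: u_4=37/75 ∈ [13/30, 8/15) → index 3
j=5: u_5=89/150 ∈ [8/15, 7/10) → index 4
j=6: u_6=52/75 ∈ [8/15, 7/10) → index 4
j=7: u_7=119/150 ∈ [11/15, 29/30) → index 6
j=8: u_8=67/75 ∈ [11/15, 29/30) → index 6
j=9: u_9=149/150 ∈ [29/30, 1) → index 9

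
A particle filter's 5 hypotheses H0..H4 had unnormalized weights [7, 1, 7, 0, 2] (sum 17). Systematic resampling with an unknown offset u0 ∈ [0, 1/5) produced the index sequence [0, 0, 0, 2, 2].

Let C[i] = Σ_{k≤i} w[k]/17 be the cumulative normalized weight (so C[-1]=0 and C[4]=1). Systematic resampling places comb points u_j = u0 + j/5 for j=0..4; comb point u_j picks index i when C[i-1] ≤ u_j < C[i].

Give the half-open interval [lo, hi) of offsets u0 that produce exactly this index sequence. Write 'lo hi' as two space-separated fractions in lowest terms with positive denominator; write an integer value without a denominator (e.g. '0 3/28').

0 1/85

C = [7/17, 8/17, 15/17, 15/17, 1]
j=0 picked index 0: u0 ∈ [0, 7/17)
j=1 picked index 0: u0 ∈ [-1/5, 18/85)
j=2 picked index 0: u0 ∈ [-2/5, 1/85)
j=3 picked index 2: u0 ∈ [-11/85, 24/85)
j=4 picked index 2: u0 ∈ [-28/85, 7/85)
intersection: [0, 1/85)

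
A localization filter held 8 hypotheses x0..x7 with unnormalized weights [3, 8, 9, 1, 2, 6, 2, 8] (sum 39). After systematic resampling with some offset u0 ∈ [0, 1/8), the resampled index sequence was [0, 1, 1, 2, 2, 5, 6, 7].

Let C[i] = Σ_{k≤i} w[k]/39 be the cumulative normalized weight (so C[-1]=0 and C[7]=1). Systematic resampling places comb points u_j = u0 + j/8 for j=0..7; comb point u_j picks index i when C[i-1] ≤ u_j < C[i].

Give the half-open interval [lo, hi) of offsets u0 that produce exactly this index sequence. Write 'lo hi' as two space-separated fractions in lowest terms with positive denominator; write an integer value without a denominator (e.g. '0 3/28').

C = [1/13, 11/39, 20/39, 7/13, 23/39, 29/39, 31/39, 1]
j=0 picked index 0: u0 ∈ [0, 1/13)
j=1 picked index 1: u0 ∈ [-5/104, 49/312)
j=2 picked index 1: u0 ∈ [-9/52, 5/156)
j=3 picked index 2: u0 ∈ [-29/312, 43/312)
j=4 picked index 2: u0 ∈ [-17/78, 1/78)
j=5 picked index 5: u0 ∈ [-11/312, 37/312)
j=6 picked index 6: u0 ∈ [-1/156, 7/156)
j=7 picked index 7: u0 ∈ [-25/312, 1/8)
intersection: [0, 1/78)

0 1/78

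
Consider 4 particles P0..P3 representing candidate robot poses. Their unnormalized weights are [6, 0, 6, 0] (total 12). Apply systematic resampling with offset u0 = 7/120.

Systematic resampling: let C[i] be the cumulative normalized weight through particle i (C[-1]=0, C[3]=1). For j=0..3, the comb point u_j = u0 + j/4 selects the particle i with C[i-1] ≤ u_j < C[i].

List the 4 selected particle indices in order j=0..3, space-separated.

0 0 2 2

C = [1/2, 1/2, 1, 1]
j=0: u_0=7/120 ∈ [0, 1/2) → index 0
j=1: u_1=37/120 ∈ [0, 1/2) → index 0
j=2: u_2=67/120 ∈ [1/2, 1) → index 2
j=3: u_3=97/120 ∈ [1/2, 1) → index 2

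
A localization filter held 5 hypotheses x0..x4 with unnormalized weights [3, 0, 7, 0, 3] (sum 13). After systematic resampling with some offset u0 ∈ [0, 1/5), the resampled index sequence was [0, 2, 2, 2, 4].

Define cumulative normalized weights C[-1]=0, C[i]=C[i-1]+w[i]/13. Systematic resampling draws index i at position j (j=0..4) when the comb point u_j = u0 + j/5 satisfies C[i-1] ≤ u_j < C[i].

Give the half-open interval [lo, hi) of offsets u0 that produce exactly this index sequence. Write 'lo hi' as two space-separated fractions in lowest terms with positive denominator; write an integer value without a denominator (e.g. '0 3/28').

2/65 11/65

C = [3/13, 3/13, 10/13, 10/13, 1]
j=0 picked index 0: u0 ∈ [0, 3/13)
j=1 picked index 2: u0 ∈ [2/65, 37/65)
j=2 picked index 2: u0 ∈ [-11/65, 24/65)
j=3 picked index 2: u0 ∈ [-24/65, 11/65)
j=4 picked index 4: u0 ∈ [-2/65, 1/5)
intersection: [2/65, 11/65)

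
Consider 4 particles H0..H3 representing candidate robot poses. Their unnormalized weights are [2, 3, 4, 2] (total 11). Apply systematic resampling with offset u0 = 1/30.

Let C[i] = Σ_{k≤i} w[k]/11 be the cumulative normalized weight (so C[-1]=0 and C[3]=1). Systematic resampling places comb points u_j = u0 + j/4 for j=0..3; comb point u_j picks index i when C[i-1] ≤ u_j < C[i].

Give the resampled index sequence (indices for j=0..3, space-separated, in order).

C = [2/11, 5/11, 9/11, 1]
j=0: u_0=1/30 ∈ [0, 2/11) → index 0
j=1: u_1=17/60 ∈ [2/11, 5/11) → index 1
j=2: u_2=8/15 ∈ [5/11, 9/11) → index 2
j=3: u_3=47/60 ∈ [5/11, 9/11) → index 2

0 1 2 2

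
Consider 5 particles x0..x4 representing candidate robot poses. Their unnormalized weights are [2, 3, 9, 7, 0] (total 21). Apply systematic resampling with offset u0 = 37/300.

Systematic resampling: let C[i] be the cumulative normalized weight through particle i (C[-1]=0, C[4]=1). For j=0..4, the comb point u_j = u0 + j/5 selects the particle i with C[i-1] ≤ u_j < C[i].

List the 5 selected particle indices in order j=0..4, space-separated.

C = [2/21, 5/21, 2/3, 1, 1]
j=0: u_0=37/300 ∈ [2/21, 5/21) → index 1
j=1: u_1=97/300 ∈ [5/21, 2/3) → index 2
j=2: u_2=157/300 ∈ [5/21, 2/3) → index 2
j=3: u_3=217/300 ∈ [2/3, 1) → index 3
j=4: u_4=277/300 ∈ [2/3, 1) → index 3

1 2 2 3 3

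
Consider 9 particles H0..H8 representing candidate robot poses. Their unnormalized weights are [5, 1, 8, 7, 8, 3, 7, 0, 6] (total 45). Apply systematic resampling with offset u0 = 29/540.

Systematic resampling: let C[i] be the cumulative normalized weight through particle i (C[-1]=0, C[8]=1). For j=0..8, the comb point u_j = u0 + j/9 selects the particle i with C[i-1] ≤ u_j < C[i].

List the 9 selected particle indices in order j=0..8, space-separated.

0 2 2 3 4 4 6 6 8

C = [1/9, 2/15, 14/45, 7/15, 29/45, 32/45, 13/15, 13/15, 1]
j=0: u_0=29/540 ∈ [0, 1/9) → index 0
j=1: u_1=89/540 ∈ [2/15, 14/45) → index 2
j=2: u_2=149/540 ∈ [2/15, 14/45) → index 2
j=3: u_3=209/540 ∈ [14/45, 7/15) → index 3
j=4: u_4=269/540 ∈ [7/15, 29/45) → index 4
j=5: u_5=329/540 ∈ [7/15, 29/45) → index 4
j=6: u_6=389/540 ∈ [32/45, 13/15) → index 6
j=7: u_7=449/540 ∈ [32/45, 13/15) → index 6
j=8: u_8=509/540 ∈ [13/15, 1) → index 8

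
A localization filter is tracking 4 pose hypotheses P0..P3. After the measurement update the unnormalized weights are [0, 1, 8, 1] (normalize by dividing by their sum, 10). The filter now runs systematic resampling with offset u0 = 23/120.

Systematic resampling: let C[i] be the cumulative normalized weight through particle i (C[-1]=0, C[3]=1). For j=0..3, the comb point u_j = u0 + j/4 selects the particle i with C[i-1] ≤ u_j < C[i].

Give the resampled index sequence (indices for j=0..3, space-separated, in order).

C = [0, 1/10, 9/10, 1]
j=0: u_0=23/120 ∈ [1/10, 9/10) → index 2
j=1: u_1=53/120 ∈ [1/10, 9/10) → index 2
j=2: u_2=83/120 ∈ [1/10, 9/10) → index 2
j=3: u_3=113/120 ∈ [9/10, 1) → index 3

2 2 2 3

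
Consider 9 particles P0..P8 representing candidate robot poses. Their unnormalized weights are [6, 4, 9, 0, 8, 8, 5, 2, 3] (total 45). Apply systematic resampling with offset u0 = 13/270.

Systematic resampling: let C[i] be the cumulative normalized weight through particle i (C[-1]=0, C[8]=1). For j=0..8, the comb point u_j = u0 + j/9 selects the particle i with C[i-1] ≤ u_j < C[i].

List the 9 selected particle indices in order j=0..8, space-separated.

C = [2/15, 2/9, 19/45, 19/45, 3/5, 7/9, 8/9, 14/15, 1]
j=0: u_0=13/270 ∈ [0, 2/15) → index 0
j=1: u_1=43/270 ∈ [2/15, 2/9) → index 1
j=2: u_2=73/270 ∈ [2/9, 19/45) → index 2
j=3: u_3=103/270 ∈ [2/9, 19/45) → index 2
j=4: u_4=133/270 ∈ [19/45, 3/5) → index 4
j=5: u_5=163/270 ∈ [3/5, 7/9) → index 5
j=6: u_6=193/270 ∈ [3/5, 7/9) → index 5
j=7: u_7=223/270 ∈ [7/9, 8/9) → index 6
j=8: u_8=253/270 ∈ [14/15, 1) → index 8

0 1 2 2 4 5 5 6 8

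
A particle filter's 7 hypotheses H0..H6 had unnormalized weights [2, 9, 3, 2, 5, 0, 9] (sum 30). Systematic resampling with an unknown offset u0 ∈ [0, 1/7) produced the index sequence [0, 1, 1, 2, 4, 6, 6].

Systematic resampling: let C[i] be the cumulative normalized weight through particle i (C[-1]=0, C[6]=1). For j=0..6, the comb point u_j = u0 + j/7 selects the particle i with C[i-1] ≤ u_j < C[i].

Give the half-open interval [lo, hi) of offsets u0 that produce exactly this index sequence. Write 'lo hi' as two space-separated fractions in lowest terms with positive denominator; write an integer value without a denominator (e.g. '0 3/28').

C = [1/15, 11/30, 7/15, 8/15, 7/10, 7/10, 1]
j=0 picked index 0: u0 ∈ [0, 1/15)
j=1 picked index 1: u0 ∈ [-8/105, 47/210)
j=2 picked index 1: u0 ∈ [-23/105, 17/210)
j=3 picked index 2: u0 ∈ [-13/210, 4/105)
j=4 picked index 4: u0 ∈ [-4/105, 9/70)
j=5 picked index 6: u0 ∈ [-1/70, 2/7)
j=6 picked index 6: u0 ∈ [-11/70, 1/7)
intersection: [0, 4/105)

0 4/105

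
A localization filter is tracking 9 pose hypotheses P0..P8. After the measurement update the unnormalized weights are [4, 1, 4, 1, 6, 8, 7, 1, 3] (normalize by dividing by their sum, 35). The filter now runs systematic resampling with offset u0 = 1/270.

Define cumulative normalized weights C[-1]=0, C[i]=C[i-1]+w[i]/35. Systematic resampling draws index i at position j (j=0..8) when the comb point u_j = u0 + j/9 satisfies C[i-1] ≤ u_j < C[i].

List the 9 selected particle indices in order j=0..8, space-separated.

0 1 2 4 4 5 5 6 7

C = [4/35, 1/7, 9/35, 2/7, 16/35, 24/35, 31/35, 32/35, 1]
j=0: u_0=1/270 ∈ [0, 4/35) → index 0
j=1: u_1=31/270 ∈ [4/35, 1/7) → index 1
j=2: u_2=61/270 ∈ [1/7, 9/35) → index 2
j=3: u_3=91/270 ∈ [2/7, 16/35) → index 4
j=4: u_4=121/270 ∈ [2/7, 16/35) → index 4
j=5: u_5=151/270 ∈ [16/35, 24/35) → index 5
j=6: u_6=181/270 ∈ [16/35, 24/35) → index 5
j=7: u_7=211/270 ∈ [24/35, 31/35) → index 6
j=8: u_8=241/270 ∈ [31/35, 32/35) → index 7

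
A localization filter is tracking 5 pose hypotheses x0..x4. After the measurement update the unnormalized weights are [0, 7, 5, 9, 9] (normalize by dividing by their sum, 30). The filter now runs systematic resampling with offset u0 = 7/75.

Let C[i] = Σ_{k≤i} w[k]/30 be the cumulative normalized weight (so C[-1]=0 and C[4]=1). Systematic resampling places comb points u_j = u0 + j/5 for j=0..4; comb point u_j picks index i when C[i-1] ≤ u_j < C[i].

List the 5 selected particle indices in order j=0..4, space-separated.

1 2 3 3 4

C = [0, 7/30, 2/5, 7/10, 1]
j=0: u_0=7/75 ∈ [0, 7/30) → index 1
j=1: u_1=22/75 ∈ [7/30, 2/5) → index 2
j=2: u_2=37/75 ∈ [2/5, 7/10) → index 3
j=3: u_3=52/75 ∈ [2/5, 7/10) → index 3
j=4: u_4=67/75 ∈ [7/10, 1) → index 4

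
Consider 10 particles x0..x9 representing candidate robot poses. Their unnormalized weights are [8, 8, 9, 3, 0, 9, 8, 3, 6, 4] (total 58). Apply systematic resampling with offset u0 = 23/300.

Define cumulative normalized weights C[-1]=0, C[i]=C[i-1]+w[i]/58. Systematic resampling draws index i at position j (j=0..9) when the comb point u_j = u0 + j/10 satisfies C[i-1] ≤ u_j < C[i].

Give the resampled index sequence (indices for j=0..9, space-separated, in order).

0 1 2 2 3 5 6 7 8 9

C = [4/29, 8/29, 25/58, 14/29, 14/29, 37/58, 45/58, 24/29, 27/29, 1]
j=0: u_0=23/300 ∈ [0, 4/29) → index 0
j=1: u_1=53/300 ∈ [4/29, 8/29) → index 1
j=2: u_2=83/300 ∈ [8/29, 25/58) → index 2
j=3: u_3=113/300 ∈ [8/29, 25/58) → index 2
j=4: u_4=143/300 ∈ [25/58, 14/29) → index 3
j=5: u_5=173/300 ∈ [14/29, 37/58) → index 5
j=6: u_6=203/300 ∈ [37/58, 45/58) → index 6
j=7: u_7=233/300 ∈ [45/58, 24/29) → index 7
j=8: u_8=263/300 ∈ [24/29, 27/29) → index 8
j=9: u_9=293/300 ∈ [27/29, 1) → index 9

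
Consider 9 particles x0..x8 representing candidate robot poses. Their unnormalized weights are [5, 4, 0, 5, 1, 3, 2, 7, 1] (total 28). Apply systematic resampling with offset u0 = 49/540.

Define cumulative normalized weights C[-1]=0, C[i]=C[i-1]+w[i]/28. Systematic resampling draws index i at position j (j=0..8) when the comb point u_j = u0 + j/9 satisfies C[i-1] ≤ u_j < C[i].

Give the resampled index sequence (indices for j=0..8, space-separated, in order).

0 1 1 3 4 6 7 7 8

C = [5/28, 9/28, 9/28, 1/2, 15/28, 9/14, 5/7, 27/28, 1]
j=0: u_0=49/540 ∈ [0, 5/28) → index 0
j=1: u_1=109/540 ∈ [5/28, 9/28) → index 1
j=2: u_2=169/540 ∈ [5/28, 9/28) → index 1
j=3: u_3=229/540 ∈ [9/28, 1/2) → index 3
j=4: u_4=289/540 ∈ [1/2, 15/28) → index 4
j=5: u_5=349/540 ∈ [9/14, 5/7) → index 6
j=6: u_6=409/540 ∈ [5/7, 27/28) → index 7
j=7: u_7=469/540 ∈ [5/7, 27/28) → index 7
j=8: u_8=529/540 ∈ [27/28, 1) → index 8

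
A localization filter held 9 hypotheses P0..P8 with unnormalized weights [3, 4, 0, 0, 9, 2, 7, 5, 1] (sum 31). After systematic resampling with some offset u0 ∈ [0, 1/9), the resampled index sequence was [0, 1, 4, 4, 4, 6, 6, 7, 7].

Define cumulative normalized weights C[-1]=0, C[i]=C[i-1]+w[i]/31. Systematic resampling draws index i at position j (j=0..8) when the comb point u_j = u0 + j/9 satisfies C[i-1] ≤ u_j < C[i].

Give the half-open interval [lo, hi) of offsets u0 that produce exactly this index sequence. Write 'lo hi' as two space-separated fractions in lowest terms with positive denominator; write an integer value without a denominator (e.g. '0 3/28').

8/279 20/279

C = [3/31, 7/31, 7/31, 7/31, 16/31, 18/31, 25/31, 30/31, 1]
j=0 picked index 0: u0 ∈ [0, 3/31)
j=1 picked index 1: u0 ∈ [-4/279, 32/279)
j=2 picked index 4: u0 ∈ [1/279, 82/279)
j=3 picked index 4: u0 ∈ [-10/93, 17/93)
j=4 picked index 4: u0 ∈ [-61/279, 20/279)
j=5 picked index 6: u0 ∈ [7/279, 70/279)
j=6 picked index 6: u0 ∈ [-8/93, 13/93)
j=7 picked index 7: u0 ∈ [8/279, 53/279)
j=8 picked index 7: u0 ∈ [-23/279, 22/279)
intersection: [8/279, 20/279)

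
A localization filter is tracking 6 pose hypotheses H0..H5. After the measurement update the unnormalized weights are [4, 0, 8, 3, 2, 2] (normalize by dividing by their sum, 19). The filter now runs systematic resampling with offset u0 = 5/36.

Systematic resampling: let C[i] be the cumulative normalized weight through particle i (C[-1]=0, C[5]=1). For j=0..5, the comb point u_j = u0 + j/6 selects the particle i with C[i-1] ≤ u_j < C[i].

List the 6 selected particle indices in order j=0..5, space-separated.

C = [4/19, 4/19, 12/19, 15/19, 17/19, 1]
j=0: u_0=5/36 ∈ [0, 4/19) → index 0
j=1: u_1=11/36 ∈ [4/19, 12/19) → index 2
j=2: u_2=17/36 ∈ [4/19, 12/19) → index 2
j=3: u_3=23/36 ∈ [12/19, 15/19) → index 3
j=4: u_4=29/36 ∈ [15/19, 17/19) → index 4
j=5: u_5=35/36 ∈ [17/19, 1) → index 5

0 2 2 3 4 5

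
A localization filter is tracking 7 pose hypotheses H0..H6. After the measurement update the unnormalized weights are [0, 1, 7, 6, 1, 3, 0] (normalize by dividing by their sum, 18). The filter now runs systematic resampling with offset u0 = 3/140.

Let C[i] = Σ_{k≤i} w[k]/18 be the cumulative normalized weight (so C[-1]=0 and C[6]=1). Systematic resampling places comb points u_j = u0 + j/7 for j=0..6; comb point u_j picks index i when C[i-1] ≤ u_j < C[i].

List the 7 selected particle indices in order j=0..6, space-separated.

1 2 2 3 3 3 5

C = [0, 1/18, 4/9, 7/9, 5/6, 1, 1]
j=0: u_0=3/140 ∈ [0, 1/18) → index 1
j=1: u_1=23/140 ∈ [1/18, 4/9) → index 2
j=2: u_2=43/140 ∈ [1/18, 4/9) → index 2
j=3: u_3=9/20 ∈ [4/9, 7/9) → index 3
j=4: u_4=83/140 ∈ [4/9, 7/9) → index 3
j=5: u_5=103/140 ∈ [4/9, 7/9) → index 3
j=6: u_6=123/140 ∈ [5/6, 1) → index 5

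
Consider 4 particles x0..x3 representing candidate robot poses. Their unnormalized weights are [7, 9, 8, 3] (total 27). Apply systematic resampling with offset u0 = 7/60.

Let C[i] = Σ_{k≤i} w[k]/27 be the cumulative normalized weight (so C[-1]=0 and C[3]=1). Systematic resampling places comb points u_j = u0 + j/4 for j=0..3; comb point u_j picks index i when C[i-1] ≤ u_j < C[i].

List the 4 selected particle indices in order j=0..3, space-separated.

0 1 2 2

C = [7/27, 16/27, 8/9, 1]
j=0: u_0=7/60 ∈ [0, 7/27) → index 0
j=1: u_1=11/30 ∈ [7/27, 16/27) → index 1
j=2: u_2=37/60 ∈ [16/27, 8/9) → index 2
j=3: u_3=13/15 ∈ [16/27, 8/9) → index 2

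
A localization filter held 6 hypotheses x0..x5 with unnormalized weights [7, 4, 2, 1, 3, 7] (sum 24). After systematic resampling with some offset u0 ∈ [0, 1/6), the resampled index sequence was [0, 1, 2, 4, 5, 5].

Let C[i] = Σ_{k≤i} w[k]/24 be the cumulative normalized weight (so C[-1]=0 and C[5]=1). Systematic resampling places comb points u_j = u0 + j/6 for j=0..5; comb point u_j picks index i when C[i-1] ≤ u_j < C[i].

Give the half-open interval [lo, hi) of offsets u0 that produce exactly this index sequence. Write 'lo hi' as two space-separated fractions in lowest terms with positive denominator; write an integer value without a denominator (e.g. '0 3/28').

1/8 1/6

C = [7/24, 11/24, 13/24, 7/12, 17/24, 1]
j=0 picked index 0: u0 ∈ [0, 7/24)
j=1 picked index 1: u0 ∈ [1/8, 7/24)
j=2 picked index 2: u0 ∈ [1/8, 5/24)
j=3 picked index 4: u0 ∈ [1/12, 5/24)
j=4 picked index 5: u0 ∈ [1/24, 1/3)
j=5 picked index 5: u0 ∈ [-1/8, 1/6)
intersection: [1/8, 1/6)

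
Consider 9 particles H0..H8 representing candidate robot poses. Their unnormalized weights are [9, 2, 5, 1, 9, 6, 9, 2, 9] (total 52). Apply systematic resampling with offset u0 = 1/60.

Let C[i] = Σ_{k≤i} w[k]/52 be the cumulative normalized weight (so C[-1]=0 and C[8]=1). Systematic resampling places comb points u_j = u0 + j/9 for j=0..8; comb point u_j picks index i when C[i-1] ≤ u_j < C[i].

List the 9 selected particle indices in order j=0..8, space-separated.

0 0 2 4 4 5 6 7 8

C = [9/52, 11/52, 4/13, 17/52, 1/2, 8/13, 41/52, 43/52, 1]
j=0: u_0=1/60 ∈ [0, 9/52) → index 0
j=1: u_1=23/180 ∈ [0, 9/52) → index 0
j=2: u_2=43/180 ∈ [11/52, 4/13) → index 2
j=3: u_3=7/20 ∈ [17/52, 1/2) → index 4
j=4: u_4=83/180 ∈ [17/52, 1/2) → index 4
j=5: u_5=103/180 ∈ [1/2, 8/13) → index 5
j=6: u_6=41/60 ∈ [8/13, 41/52) → index 6
j=7: u_7=143/180 ∈ [41/52, 43/52) → index 7
j=8: u_8=163/180 ∈ [43/52, 1) → index 8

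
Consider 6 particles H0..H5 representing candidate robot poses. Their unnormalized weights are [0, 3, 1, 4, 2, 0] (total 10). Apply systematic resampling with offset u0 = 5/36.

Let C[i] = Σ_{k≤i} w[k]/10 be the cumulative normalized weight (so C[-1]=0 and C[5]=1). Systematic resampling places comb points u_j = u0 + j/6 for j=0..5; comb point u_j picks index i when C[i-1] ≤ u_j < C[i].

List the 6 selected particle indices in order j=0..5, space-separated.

1 2 3 3 4 4

C = [0, 3/10, 2/5, 4/5, 1, 1]
j=0: u_0=5/36 ∈ [0, 3/10) → index 1
j=1: u_1=11/36 ∈ [3/10, 2/5) → index 2
j=2: u_2=17/36 ∈ [2/5, 4/5) → index 3
j=3: u_3=23/36 ∈ [2/5, 4/5) → index 3
j=4: u_4=29/36 ∈ [4/5, 1) → index 4
j=5: u_5=35/36 ∈ [4/5, 1) → index 4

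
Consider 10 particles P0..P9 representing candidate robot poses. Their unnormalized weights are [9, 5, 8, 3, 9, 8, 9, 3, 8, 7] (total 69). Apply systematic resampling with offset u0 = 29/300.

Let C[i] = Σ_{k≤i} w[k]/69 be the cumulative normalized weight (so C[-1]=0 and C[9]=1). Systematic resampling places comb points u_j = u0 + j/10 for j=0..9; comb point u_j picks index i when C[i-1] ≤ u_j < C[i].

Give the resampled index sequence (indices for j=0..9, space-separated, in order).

C = [3/23, 14/69, 22/69, 25/69, 34/69, 14/23, 17/23, 18/23, 62/69, 1]
j=0: u_0=29/300 ∈ [0, 3/23) → index 0
j=1: u_1=59/300 ∈ [3/23, 14/69) → index 1
j=2: u_2=89/300 ∈ [14/69, 22/69) → index 2
j=3: u_3=119/300 ∈ [25/69, 34/69) → index 4
j=4: u_4=149/300 ∈ [34/69, 14/23) → index 5
j=5: u_5=179/300 ∈ [34/69, 14/23) → index 5
j=6: u_6=209/300 ∈ [14/23, 17/23) → index 6
j=7: u_7=239/300 ∈ [18/23, 62/69) → index 8
j=8: u_8=269/300 ∈ [18/23, 62/69) → index 8
j=9: u_9=299/300 ∈ [62/69, 1) → index 9

0 1 2 4 5 5 6 8 8 9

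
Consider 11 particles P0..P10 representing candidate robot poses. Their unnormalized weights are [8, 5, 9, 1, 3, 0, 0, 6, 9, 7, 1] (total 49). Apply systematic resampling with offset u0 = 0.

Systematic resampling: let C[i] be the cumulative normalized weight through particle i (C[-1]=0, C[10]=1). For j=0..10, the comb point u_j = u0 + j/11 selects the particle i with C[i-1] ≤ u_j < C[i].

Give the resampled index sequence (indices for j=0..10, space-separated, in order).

C = [8/49, 13/49, 22/49, 23/49, 26/49, 26/49, 26/49, 32/49, 41/49, 48/49, 1]
j=0: u_0=0 ∈ [0, 8/49) → index 0
j=1: u_1=1/11 ∈ [0, 8/49) → index 0
j=2: u_2=2/11 ∈ [8/49, 13/49) → index 1
j=3: u_3=3/11 ∈ [13/49, 22/49) → index 2
j=4: u_4=4/11 ∈ [13/49, 22/49) → index 2
j=5: u_5=5/11 ∈ [22/49, 23/49) → index 3
j=6: u_6=6/11 ∈ [26/49, 32/49) → index 7
j=7: u_7=7/11 ∈ [26/49, 32/49) → index 7
j=8: u_8=8/11 ∈ [32/49, 41/49) → index 8
j=9: u_9=9/11 ∈ [32/49, 41/49) → index 8
j=10: u_10=10/11 ∈ [41/49, 48/49) → index 9

0 0 1 2 2 3 7 7 8 8 9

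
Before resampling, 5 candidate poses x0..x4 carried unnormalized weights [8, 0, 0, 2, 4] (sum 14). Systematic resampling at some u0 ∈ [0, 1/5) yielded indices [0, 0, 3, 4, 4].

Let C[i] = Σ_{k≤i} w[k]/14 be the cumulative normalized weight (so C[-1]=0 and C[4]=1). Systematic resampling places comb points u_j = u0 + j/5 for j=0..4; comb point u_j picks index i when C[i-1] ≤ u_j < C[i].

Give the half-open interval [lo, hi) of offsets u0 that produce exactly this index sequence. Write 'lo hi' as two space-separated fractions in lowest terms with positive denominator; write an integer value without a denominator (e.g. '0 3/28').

6/35 1/5

C = [4/7, 4/7, 4/7, 5/7, 1]
j=0 picked index 0: u0 ∈ [0, 4/7)
j=1 picked index 0: u0 ∈ [-1/5, 13/35)
j=2 picked index 3: u0 ∈ [6/35, 11/35)
j=3 picked index 4: u0 ∈ [4/35, 2/5)
j=4 picked index 4: u0 ∈ [-3/35, 1/5)
intersection: [6/35, 1/5)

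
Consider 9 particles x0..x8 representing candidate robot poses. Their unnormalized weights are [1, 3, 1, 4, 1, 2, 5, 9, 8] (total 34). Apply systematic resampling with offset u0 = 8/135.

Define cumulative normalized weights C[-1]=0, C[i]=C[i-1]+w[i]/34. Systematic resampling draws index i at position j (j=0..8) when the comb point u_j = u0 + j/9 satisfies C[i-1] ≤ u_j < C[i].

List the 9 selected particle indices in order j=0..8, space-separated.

1 3 4 6 7 7 7 8 8

C = [1/34, 2/17, 5/34, 9/34, 5/17, 6/17, 1/2, 13/17, 1]
j=0: u_0=8/135 ∈ [1/34, 2/17) → index 1
j=1: u_1=23/135 ∈ [5/34, 9/34) → index 3
j=2: u_2=38/135 ∈ [9/34, 5/17) → index 4
j=3: u_3=53/135 ∈ [6/17, 1/2) → index 6
j=4: u_4=68/135 ∈ [1/2, 13/17) → index 7
j=5: u_5=83/135 ∈ [1/2, 13/17) → index 7
j=6: u_6=98/135 ∈ [1/2, 13/17) → index 7
j=7: u_7=113/135 ∈ [13/17, 1) → index 8
j=8: u_8=128/135 ∈ [13/17, 1) → index 8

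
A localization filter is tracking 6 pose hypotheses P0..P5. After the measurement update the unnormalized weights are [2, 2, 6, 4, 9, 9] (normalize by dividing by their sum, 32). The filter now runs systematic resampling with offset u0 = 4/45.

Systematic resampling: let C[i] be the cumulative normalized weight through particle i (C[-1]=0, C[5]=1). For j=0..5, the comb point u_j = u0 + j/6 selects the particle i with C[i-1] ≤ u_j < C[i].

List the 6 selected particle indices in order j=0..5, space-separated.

C = [1/16, 1/8, 5/16, 7/16, 23/32, 1]
j=0: u_0=4/45 ∈ [1/16, 1/8) → index 1
j=1: u_1=23/90 ∈ [1/8, 5/16) → index 2
j=2: u_2=19/45 ∈ [5/16, 7/16) → index 3
j=3: u_3=53/90 ∈ [7/16, 23/32) → index 4
j=4: u_4=34/45 ∈ [23/32, 1) → index 5
j=5: u_5=83/90 ∈ [23/32, 1) → index 5

1 2 3 4 5 5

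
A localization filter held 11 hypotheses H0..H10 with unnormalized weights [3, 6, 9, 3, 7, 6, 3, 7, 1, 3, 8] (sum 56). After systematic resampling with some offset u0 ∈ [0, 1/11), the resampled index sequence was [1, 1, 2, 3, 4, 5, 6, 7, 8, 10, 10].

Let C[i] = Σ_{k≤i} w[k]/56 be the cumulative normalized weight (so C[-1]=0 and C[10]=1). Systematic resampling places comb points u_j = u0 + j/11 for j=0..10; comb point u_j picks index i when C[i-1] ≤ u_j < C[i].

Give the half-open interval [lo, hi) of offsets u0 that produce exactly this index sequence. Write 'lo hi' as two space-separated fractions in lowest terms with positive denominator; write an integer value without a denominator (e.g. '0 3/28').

19/308 43/616

C = [3/56, 9/56, 9/28, 3/8, 1/2, 17/28, 37/56, 11/14, 45/56, 6/7, 1]
j=0 picked index 1: u0 ∈ [3/56, 9/56)
j=1 picked index 1: u0 ∈ [-23/616, 43/616)
j=2 picked index 2: u0 ∈ [-13/616, 43/308)
j=3 picked index 3: u0 ∈ [15/308, 9/88)
j=4 picked index 4: u0 ∈ [1/88, 3/22)
j=5 picked index 5: u0 ∈ [1/22, 47/308)
j=6 picked index 6: u0 ∈ [19/308, 71/616)
j=7 picked index 7: u0 ∈ [15/616, 23/154)
j=8 picked index 8: u0 ∈ [9/154, 47/616)
j=9 picked index 10: u0 ∈ [3/77, 2/11)
j=10 picked index 10: u0 ∈ [-4/77, 1/11)
intersection: [19/308, 43/616)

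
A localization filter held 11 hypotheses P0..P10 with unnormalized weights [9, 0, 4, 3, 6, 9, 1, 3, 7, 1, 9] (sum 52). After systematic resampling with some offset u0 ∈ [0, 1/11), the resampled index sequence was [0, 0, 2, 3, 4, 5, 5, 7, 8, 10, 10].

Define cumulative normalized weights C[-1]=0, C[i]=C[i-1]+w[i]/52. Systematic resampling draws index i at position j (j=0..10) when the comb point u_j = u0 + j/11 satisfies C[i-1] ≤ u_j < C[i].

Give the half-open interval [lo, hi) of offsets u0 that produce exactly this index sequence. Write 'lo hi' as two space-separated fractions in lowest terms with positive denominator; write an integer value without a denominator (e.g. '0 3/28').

C = [9/52, 9/52, 1/4, 4/13, 11/26, 31/52, 8/13, 35/52, 21/26, 43/52, 1]
j=0 picked index 0: u0 ∈ [0, 9/52)
j=1 picked index 0: u0 ∈ [-1/11, 47/572)
j=2 picked index 2: u0 ∈ [-5/572, 3/44)
j=3 picked index 3: u0 ∈ [-1/44, 5/143)
j=4 picked index 4: u0 ∈ [-8/143, 17/286)
j=5 picked index 5: u0 ∈ [-9/286, 81/572)
j=6 picked index 5: u0 ∈ [-35/286, 29/572)
j=7 picked index 7: u0 ∈ [-3/143, 21/572)
j=8 picked index 8: u0 ∈ [-31/572, 23/286)
j=9 picked index 10: u0 ∈ [5/572, 2/11)
j=10 picked index 10: u0 ∈ [-47/572, 1/11)
intersection: [5/572, 5/143)

5/572 5/143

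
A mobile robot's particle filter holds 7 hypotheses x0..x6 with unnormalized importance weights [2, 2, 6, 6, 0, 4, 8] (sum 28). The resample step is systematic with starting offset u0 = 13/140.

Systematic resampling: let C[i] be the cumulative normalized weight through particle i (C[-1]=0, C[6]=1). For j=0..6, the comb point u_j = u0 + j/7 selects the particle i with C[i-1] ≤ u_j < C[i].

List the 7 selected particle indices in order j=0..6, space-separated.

1 2 3 3 5 6 6

C = [1/14, 1/7, 5/14, 4/7, 4/7, 5/7, 1]
j=0: u_0=13/140 ∈ [1/14, 1/7) → index 1
j=1: u_1=33/140 ∈ [1/7, 5/14) → index 2
j=2: u_2=53/140 ∈ [5/14, 4/7) → index 3
j=3: u_3=73/140 ∈ [5/14, 4/7) → index 3
j=4: u_4=93/140 ∈ [4/7, 5/7) → index 5
j=5: u_5=113/140 ∈ [5/7, 1) → index 6
j=6: u_6=19/20 ∈ [5/7, 1) → index 6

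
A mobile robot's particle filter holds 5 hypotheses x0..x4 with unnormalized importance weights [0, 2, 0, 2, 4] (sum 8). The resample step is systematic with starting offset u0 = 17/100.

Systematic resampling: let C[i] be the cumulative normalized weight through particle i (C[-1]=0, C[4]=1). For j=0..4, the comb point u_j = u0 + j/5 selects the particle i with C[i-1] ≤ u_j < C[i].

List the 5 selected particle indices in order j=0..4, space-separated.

1 3 4 4 4

C = [0, 1/4, 1/4, 1/2, 1]
j=0: u_0=17/100 ∈ [0, 1/4) → index 1
j=1: u_1=37/100 ∈ [1/4, 1/2) → index 3
j=2: u_2=57/100 ∈ [1/2, 1) → index 4
j=3: u_3=77/100 ∈ [1/2, 1) → index 4
j=4: u_4=97/100 ∈ [1/2, 1) → index 4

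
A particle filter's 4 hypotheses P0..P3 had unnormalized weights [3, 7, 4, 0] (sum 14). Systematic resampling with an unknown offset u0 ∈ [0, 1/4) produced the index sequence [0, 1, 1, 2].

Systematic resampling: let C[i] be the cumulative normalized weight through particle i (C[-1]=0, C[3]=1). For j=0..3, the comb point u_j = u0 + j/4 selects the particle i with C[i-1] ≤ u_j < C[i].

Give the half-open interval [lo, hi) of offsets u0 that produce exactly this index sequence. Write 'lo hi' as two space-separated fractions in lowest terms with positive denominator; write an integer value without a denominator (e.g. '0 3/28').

C = [3/14, 5/7, 1, 1]
j=0 picked index 0: u0 ∈ [0, 3/14)
j=1 picked index 1: u0 ∈ [-1/28, 13/28)
j=2 picked index 1: u0 ∈ [-2/7, 3/14)
j=3 picked index 2: u0 ∈ [-1/28, 1/4)
intersection: [0, 3/14)

0 3/14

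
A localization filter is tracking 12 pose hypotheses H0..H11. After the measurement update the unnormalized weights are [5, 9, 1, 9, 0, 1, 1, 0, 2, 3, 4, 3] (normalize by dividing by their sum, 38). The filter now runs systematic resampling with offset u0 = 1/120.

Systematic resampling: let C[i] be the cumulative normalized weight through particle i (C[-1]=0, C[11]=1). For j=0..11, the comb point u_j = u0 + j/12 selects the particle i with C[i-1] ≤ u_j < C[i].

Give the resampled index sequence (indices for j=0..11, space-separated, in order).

0 0 1 1 1 3 3 3 6 9 10 11

C = [5/38, 7/19, 15/38, 12/19, 12/19, 25/38, 13/19, 13/19, 14/19, 31/38, 35/38, 1]
j=0: u_0=1/120 ∈ [0, 5/38) → index 0
j=1: u_1=11/120 ∈ [0, 5/38) → index 0
j=2: u_2=7/40 ∈ [5/38, 7/19) → index 1
j=3: u_3=31/120 ∈ [5/38, 7/19) → index 1
j=4: u_4=41/120 ∈ [5/38, 7/19) → index 1
j=5: u_5=17/40 ∈ [15/38, 12/19) → index 3
j=6: u_6=61/120 ∈ [15/38, 12/19) → index 3
j=7: u_7=71/120 ∈ [15/38, 12/19) → index 3
j=8: u_8=27/40 ∈ [25/38, 13/19) → index 6
j=9: u_9=91/120 ∈ [14/19, 31/38) → index 9
j=10: u_10=101/120 ∈ [31/38, 35/38) → index 10
j=11: u_11=37/40 ∈ [35/38, 1) → index 11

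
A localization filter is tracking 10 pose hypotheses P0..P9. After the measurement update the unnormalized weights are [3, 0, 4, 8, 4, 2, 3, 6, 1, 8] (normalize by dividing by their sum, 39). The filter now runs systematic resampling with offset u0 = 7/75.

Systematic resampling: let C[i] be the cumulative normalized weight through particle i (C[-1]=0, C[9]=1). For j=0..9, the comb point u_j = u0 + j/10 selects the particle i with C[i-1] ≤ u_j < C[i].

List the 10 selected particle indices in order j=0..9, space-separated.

C = [1/13, 1/13, 7/39, 5/13, 19/39, 7/13, 8/13, 10/13, 31/39, 1]
j=0: u_0=7/75 ∈ [1/13, 7/39) → index 2
j=1: u_1=29/150 ∈ [7/39, 5/13) → index 3
j=2: u_2=22/75 ∈ [7/39, 5/13) → index 3
j=3: u_3=59/150 ∈ [5/13, 19/39) → index 4
j=4: u_4=37/75 ∈ [19/39, 7/13) → index 5
j=5: u_5=89/150 ∈ [7/13, 8/13) → index 6
j=6: u_6=52/75 ∈ [8/13, 10/13) → index 7
j=7: u_7=119/150 ∈ [10/13, 31/39) → index 8
j=8: u_8=67/75 ∈ [31/39, 1) → index 9
j=9: u_9=149/150 ∈ [31/39, 1) → index 9

2 3 3 4 5 6 7 8 9 9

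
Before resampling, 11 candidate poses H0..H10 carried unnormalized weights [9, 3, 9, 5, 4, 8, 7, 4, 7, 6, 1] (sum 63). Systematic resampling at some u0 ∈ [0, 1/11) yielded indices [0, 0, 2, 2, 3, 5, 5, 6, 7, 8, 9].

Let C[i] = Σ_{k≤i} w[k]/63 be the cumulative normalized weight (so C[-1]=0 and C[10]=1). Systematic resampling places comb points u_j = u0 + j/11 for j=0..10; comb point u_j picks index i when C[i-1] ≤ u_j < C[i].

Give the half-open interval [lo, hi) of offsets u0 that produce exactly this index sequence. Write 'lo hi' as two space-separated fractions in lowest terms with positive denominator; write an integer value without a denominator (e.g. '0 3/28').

5/231 34/693

C = [1/7, 4/21, 1/3, 26/63, 10/21, 38/63, 5/7, 7/9, 8/9, 62/63, 1]
j=0 picked index 0: u0 ∈ [0, 1/7)
j=1 picked index 0: u0 ∈ [-1/11, 4/77)
j=2 picked index 2: u0 ∈ [2/231, 5/33)
j=3 picked index 2: u0 ∈ [-19/231, 2/33)
j=4 picked index 3: u0 ∈ [-1/33, 34/693)
j=5 picked index 5: u0 ∈ [5/231, 103/693)
j=6 picked index 5: u0 ∈ [-16/231, 40/693)
j=7 picked index 6: u0 ∈ [-23/693, 6/77)
j=8 picked index 7: u0 ∈ [-1/77, 5/99)
j=9 picked index 8: u0 ∈ [-4/99, 7/99)
j=10 picked index 9: u0 ∈ [-2/99, 52/693)
intersection: [5/231, 34/693)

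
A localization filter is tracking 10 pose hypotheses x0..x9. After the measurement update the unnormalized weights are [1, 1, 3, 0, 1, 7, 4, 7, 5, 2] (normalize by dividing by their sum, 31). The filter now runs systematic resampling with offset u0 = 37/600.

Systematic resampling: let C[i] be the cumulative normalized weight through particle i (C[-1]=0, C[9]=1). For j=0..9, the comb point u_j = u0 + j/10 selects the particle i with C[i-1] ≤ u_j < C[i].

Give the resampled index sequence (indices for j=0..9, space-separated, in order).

1 4 5 5 6 7 7 7 8 9

C = [1/31, 2/31, 5/31, 5/31, 6/31, 13/31, 17/31, 24/31, 29/31, 1]
j=0: u_0=37/600 ∈ [1/31, 2/31) → index 1
j=1: u_1=97/600 ∈ [5/31, 6/31) → index 4
j=2: u_2=157/600 ∈ [6/31, 13/31) → index 5
j=3: u_3=217/600 ∈ [6/31, 13/31) → index 5
j=4: u_4=277/600 ∈ [13/31, 17/31) → index 6
j=5: u_5=337/600 ∈ [17/31, 24/31) → index 7
j=6: u_6=397/600 ∈ [17/31, 24/31) → index 7
j=7: u_7=457/600 ∈ [17/31, 24/31) → index 7
j=8: u_8=517/600 ∈ [24/31, 29/31) → index 8
j=9: u_9=577/600 ∈ [29/31, 1) → index 9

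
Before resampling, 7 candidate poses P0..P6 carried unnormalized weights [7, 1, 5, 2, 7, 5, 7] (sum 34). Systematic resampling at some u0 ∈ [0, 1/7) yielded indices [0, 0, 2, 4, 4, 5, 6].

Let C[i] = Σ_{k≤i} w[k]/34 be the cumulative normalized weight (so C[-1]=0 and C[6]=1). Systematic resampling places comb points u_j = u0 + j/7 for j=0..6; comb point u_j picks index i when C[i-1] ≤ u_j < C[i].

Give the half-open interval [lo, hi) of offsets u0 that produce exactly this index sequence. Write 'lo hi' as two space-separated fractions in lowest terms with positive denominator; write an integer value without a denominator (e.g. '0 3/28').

3/238 15/238

C = [7/34, 4/17, 13/34, 15/34, 11/17, 27/34, 1]
j=0 picked index 0: u0 ∈ [0, 7/34)
j=1 picked index 0: u0 ∈ [-1/7, 15/238)
j=2 picked index 2: u0 ∈ [-6/119, 23/238)
j=3 picked index 4: u0 ∈ [3/238, 26/119)
j=4 picked index 4: u0 ∈ [-31/238, 9/119)
j=5 picked index 5: u0 ∈ [-8/119, 19/238)
j=6 picked index 6: u0 ∈ [-15/238, 1/7)
intersection: [3/238, 15/238)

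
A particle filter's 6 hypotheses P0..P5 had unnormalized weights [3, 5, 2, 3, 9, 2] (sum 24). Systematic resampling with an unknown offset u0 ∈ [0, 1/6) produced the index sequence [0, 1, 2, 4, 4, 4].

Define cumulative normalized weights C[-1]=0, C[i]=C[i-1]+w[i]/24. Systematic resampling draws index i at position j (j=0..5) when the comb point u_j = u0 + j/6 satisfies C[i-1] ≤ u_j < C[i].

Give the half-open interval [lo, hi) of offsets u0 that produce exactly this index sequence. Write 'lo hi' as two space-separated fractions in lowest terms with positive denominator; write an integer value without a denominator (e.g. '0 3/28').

C = [1/8, 1/3, 5/12, 13/24, 11/12, 1]
j=0 picked index 0: u0 ∈ [0, 1/8)
j=1 picked index 1: u0 ∈ [-1/24, 1/6)
j=2 picked index 2: u0 ∈ [0, 1/12)
j=3 picked index 4: u0 ∈ [1/24, 5/12)
j=4 picked index 4: u0 ∈ [-1/8, 1/4)
j=5 picked index 4: u0 ∈ [-7/24, 1/12)
intersection: [1/24, 1/12)

1/24 1/12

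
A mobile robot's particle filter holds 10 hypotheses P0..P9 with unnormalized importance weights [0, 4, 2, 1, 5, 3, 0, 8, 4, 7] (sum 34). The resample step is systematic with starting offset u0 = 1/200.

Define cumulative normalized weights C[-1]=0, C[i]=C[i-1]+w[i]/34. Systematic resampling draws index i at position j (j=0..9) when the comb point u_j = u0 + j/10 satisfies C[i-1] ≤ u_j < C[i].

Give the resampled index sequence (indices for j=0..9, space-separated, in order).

1 1 3 4 5 7 7 8 9 9

C = [0, 2/17, 3/17, 7/34, 6/17, 15/34, 15/34, 23/34, 27/34, 1]
j=0: u_0=1/200 ∈ [0, 2/17) → index 1
j=1: u_1=21/200 ∈ [0, 2/17) → index 1
j=2: u_2=41/200 ∈ [3/17, 7/34) → index 3
j=3: u_3=61/200 ∈ [7/34, 6/17) → index 4
j=4: u_4=81/200 ∈ [6/17, 15/34) → index 5
j=5: u_5=101/200 ∈ [15/34, 23/34) → index 7
j=6: u_6=121/200 ∈ [15/34, 23/34) → index 7
j=7: u_7=141/200 ∈ [23/34, 27/34) → index 8
j=8: u_8=161/200 ∈ [27/34, 1) → index 9
j=9: u_9=181/200 ∈ [27/34, 1) → index 9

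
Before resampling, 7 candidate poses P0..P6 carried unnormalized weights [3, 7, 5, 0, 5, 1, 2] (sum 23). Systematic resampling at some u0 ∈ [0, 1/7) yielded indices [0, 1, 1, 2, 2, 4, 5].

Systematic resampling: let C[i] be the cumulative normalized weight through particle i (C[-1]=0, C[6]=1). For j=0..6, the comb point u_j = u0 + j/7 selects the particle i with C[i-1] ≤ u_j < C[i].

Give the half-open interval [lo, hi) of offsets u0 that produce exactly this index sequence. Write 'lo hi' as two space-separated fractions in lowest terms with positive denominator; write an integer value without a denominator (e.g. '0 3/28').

2/161 9/161

C = [3/23, 10/23, 15/23, 15/23, 20/23, 21/23, 1]
j=0 picked index 0: u0 ∈ [0, 3/23)
j=1 picked index 1: u0 ∈ [-2/161, 47/161)
j=2 picked index 1: u0 ∈ [-25/161, 24/161)
j=3 picked index 2: u0 ∈ [1/161, 36/161)
j=4 picked index 2: u0 ∈ [-22/161, 13/161)
j=5 picked index 4: u0 ∈ [-10/161, 25/161)
j=6 picked index 5: u0 ∈ [2/161, 9/161)
intersection: [2/161, 9/161)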